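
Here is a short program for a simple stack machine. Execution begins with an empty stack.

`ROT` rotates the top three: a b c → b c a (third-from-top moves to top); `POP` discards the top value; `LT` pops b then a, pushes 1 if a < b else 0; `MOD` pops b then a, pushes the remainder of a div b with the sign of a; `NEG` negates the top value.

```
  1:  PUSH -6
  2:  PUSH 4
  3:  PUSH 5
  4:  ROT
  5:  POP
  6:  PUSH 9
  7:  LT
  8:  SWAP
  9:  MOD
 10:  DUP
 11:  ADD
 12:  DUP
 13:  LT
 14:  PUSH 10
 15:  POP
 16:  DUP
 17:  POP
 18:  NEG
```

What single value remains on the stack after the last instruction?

PUSH -6 : [-6]
PUSH 4  : [-6, 4]
PUSH 5  : [-6, 4, 5]
ROT     : [4, 5, -6]
POP     : [4, 5]
PUSH 9  : [4, 5, 9]
LT      : [4, 1]
SWAP    : [1, 4]
MOD     : [1]
DUP     : [1, 1]
ADD     : [2]
DUP     : [2, 2]
LT      : [0]
PUSH 10 : [0, 10]
POP     : [0]
DUP     : [0, 0]
POP     : [0]
NEG     : [0]

0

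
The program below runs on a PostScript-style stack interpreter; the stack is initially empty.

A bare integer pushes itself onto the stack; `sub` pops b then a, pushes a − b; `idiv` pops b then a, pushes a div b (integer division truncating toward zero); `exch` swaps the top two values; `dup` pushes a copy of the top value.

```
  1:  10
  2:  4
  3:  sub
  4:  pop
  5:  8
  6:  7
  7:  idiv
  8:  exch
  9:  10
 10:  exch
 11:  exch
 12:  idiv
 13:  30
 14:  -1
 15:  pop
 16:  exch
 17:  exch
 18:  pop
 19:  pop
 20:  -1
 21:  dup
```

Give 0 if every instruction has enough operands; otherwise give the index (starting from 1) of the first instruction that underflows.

10   → [10]
4    → [10, 4]
sub  → [6]
pop  → []
8    → [8]
7    → [8, 7]
idiv → [1]
exch  — needs 2 operands, stack has 1 → underflow

8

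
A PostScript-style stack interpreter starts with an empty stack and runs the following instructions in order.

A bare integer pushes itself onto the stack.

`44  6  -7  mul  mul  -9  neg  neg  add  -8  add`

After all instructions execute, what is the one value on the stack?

44  -> 44
6   -> 44 6
-7  -> 44 6 -7
mul -> 44 -42
mul -> -1848
-9  -> -1848 -9
neg -> -1848 9
neg -> -1848 -9
add -> -1857
-8  -> -1857 -8
add -> -1865

-1865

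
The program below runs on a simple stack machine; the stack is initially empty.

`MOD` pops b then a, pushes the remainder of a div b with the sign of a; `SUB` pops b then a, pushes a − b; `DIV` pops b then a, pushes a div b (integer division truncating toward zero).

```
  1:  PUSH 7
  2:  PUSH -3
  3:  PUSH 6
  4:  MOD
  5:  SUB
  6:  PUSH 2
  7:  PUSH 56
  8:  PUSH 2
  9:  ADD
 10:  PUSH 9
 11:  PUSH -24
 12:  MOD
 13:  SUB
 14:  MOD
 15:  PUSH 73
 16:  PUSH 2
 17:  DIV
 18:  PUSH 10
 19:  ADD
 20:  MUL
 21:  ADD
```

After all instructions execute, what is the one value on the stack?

PUSH 7   -> 7
PUSH -3  -> 7 -3
PUSH 6   -> 7 -3 6
MOD      -> 7 -3
SUB      -> 10
PUSH 2   -> 10 2
PUSH 56  -> 10 2 56
PUSH 2   -> 10 2 56 2
ADD      -> 10 2 58
PUSH 9   -> 10 2 58 9
PUSH -24 -> 10 2 58 9 -24
MOD      -> 10 2 58 9
SUB      -> 10 2 49
MOD      -> 10 2
PUSH 73  -> 10 2 73
PUSH 2   -> 10 2 73 2
DIV      -> 10 2 36
PUSH 10  -> 10 2 36 10
ADD      -> 10 2 46
MUL      -> 10 92
ADD      -> 102

102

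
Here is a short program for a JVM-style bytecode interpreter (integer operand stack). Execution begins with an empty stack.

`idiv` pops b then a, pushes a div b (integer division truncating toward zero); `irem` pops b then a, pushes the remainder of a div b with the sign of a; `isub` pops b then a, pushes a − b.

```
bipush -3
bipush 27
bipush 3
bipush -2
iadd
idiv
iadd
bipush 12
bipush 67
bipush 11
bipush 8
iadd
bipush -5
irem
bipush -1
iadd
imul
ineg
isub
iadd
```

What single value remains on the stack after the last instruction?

bipush -3 → [-3]
bipush 27 → [-3, 27]
bipush 3  → [-3, 27, 3]
bipush -2 → [-3, 27, 3, -2]
iadd      → [-3, 27, 1]
idiv      → [-3, 27]
iadd      → [24]
bipush 12 → [24, 12]
bipush 67 → [24, 12, 67]
bipush 11 → [24, 12, 67, 11]
bipush 8  → [24, 12, 67, 11, 8]
iadd      → [24, 12, 67, 19]
bipush -5 → [24, 12, 67, 19, -5]
irem      → [24, 12, 67, 4]
bipush -1 → [24, 12, 67, 4, -1]
iadd      → [24, 12, 67, 3]
imul      → [24, 12, 201]
ineg      → [24, 12, -201]
isub      → [24, 213]
iadd      → [237]

237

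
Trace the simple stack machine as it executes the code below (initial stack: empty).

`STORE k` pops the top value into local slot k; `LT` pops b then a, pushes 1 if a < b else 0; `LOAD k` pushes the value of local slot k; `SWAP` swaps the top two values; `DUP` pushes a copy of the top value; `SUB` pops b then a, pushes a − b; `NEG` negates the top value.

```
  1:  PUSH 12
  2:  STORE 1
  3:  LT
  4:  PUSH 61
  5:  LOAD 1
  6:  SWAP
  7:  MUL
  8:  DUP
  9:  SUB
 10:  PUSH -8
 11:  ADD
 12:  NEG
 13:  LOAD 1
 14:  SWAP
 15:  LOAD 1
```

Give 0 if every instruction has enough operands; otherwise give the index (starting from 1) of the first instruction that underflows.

PUSH 12  [12]
STORE 1  []
LT  — needs 2 operands, stack has 0 → underflow

3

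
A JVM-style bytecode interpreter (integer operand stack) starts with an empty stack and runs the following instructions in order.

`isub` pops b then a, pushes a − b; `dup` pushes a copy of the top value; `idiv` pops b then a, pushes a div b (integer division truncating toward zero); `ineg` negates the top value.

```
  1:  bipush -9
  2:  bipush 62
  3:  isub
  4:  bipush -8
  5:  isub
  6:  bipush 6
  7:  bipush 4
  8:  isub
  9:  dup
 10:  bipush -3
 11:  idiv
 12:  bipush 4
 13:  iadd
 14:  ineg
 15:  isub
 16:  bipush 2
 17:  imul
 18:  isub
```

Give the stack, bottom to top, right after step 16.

[-63, 6, 2]

bipush -9  -9
bipush 62  -9 62
isub       -71
bipush -8  -71 -8
isub       -63
bipush 6   -63 6
bipush 4   -63 6 4
isub       -63 2
dup        -63 2 2
bipush -3  -63 2 2 -3
idiv       -63 2 0
bipush 4   -63 2 0 4
iadd       -63 2 4
ineg       -63 2 -4
isub       -63 6
bipush 2   -63 6 2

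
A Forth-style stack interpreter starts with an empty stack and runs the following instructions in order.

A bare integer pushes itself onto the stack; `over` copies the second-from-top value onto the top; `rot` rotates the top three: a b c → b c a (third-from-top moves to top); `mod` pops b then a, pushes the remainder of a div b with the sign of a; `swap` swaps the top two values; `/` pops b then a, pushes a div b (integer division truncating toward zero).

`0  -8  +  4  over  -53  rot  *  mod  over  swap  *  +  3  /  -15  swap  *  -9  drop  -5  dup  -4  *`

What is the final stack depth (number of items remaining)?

0    → 0
-8   → 0 -8
+    → -8
4    → -8 4
over → -8 4 -8
-53  → -8 4 -8 -53
rot  → -8 -8 -53 4
*    → -8 -8 -212
mod  → -8 -8
over → -8 -8 -8
swap → -8 -8 -8
*    → -8 64
+    → 56
3    → 56 3
/    → 18
-15  → 18 -15
swap → -15 18
*    → -270
-9   → -270 -9
drop → -270
-5   → -270 -5
dup  → -270 -5 -5
-4   → -270 -5 -5 -4
*    → -270 -5 20

3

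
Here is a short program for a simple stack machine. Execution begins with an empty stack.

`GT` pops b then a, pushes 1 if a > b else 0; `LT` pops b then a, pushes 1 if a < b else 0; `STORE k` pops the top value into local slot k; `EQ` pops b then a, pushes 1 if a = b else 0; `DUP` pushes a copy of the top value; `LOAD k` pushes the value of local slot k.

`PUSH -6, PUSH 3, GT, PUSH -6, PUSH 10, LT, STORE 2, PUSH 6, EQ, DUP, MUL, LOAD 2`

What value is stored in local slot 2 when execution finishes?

1

PUSH -6 : -6
PUSH 3  : -6 3
GT      : 0
PUSH -6 : 0 -6
PUSH 10 : 0 -6 10
LT      : 0 1
STORE 2 : 0
PUSH 6  : 0 6
EQ      : 0
DUP     : 0 0
MUL     : 0
LOAD 2  : 0 1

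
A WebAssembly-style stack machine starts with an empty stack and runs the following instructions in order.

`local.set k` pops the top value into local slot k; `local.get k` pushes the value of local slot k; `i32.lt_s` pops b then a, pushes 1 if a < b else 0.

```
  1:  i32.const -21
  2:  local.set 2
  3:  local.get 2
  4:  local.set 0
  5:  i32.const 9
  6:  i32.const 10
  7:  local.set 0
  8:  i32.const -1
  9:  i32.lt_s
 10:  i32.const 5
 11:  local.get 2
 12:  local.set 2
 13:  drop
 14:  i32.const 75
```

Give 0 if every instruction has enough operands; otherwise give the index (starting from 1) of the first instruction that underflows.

0

i32.const -21 -> -21
local.set 2   -> (empty)
local.get 2   -> -21
local.set 0   -> (empty)
i32.const 9   -> 9
i32.const 10  -> 9 10
local.set 0   -> 9
i32.const -1  -> 9 -1
i32.lt_s      -> 0
i32.const 5   -> 0 5
local.get 2   -> 0 5 -21
local.set 2   -> 0 5
drop          -> 0
i32.const 75  -> 0 75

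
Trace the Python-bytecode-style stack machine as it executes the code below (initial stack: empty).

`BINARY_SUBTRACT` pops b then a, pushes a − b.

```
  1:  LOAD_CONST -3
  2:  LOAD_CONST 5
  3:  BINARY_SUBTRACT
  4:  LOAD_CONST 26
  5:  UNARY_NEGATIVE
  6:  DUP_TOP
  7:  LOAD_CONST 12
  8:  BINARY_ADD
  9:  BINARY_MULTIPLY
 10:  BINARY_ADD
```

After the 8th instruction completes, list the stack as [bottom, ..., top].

[-8, -26, -14]

LOAD_CONST -3   → [-3]
LOAD_CONST 5    → [-3, 5]
BINARY_SUBTRACT → [-8]
LOAD_CONST 26   → [-8, 26]
UNARY_NEGATIVE  → [-8, -26]
DUP_TOP         → [-8, -26, -26]
LOAD_CONST 12   → [-8, -26, -26, 12]
BINARY_ADD      → [-8, -26, -14]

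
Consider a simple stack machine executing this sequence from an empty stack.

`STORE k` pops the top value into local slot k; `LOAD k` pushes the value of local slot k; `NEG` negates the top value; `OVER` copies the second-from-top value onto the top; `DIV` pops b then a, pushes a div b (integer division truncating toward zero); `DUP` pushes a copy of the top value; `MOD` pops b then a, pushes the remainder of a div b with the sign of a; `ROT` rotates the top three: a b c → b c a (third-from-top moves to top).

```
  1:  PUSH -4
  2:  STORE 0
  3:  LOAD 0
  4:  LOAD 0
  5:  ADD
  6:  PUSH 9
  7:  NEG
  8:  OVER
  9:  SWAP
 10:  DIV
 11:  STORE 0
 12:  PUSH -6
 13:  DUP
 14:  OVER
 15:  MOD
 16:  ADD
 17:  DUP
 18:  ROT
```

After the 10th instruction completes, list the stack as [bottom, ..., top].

PUSH -4 : -4
STORE 0 : (empty)
LOAD 0  : -4
LOAD 0  : -4 -4
ADD     : -8
PUSH 9  : -8 9
NEG     : -8 -9
OVER    : -8 -9 -8
SWAP    : -8 -8 -9
DIV     : -8 0

[-8, 0]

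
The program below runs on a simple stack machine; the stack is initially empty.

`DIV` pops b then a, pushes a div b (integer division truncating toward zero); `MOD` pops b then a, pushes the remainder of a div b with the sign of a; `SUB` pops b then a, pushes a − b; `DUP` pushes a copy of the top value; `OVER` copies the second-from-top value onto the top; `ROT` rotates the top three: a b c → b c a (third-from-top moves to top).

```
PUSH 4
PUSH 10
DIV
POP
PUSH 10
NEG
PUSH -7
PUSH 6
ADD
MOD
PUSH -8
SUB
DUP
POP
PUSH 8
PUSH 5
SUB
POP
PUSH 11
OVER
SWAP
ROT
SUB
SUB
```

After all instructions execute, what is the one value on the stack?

PUSH 4  -> 4
PUSH 10 -> 4 10
DIV     -> 0
POP     -> (empty)
PUSH 10 -> 10
NEG     -> -10
PUSH -7 -> -10 -7
PUSH 6  -> -10 -7 6
ADD     -> -10 -1
MOD     -> 0
PUSH -8 -> 0 -8
SUB     -> 8
DUP     -> 8 8
POP     -> 8
PUSH 8  -> 8 8
PUSH 5  -> 8 8 5
SUB     -> 8 3
POP     -> 8
PUSH 11 -> 8 11
OVER    -> 8 11 8
SWAP    -> 8 8 11
ROT     -> 8 11 8
SUB     -> 8 3
SUB     -> 5

5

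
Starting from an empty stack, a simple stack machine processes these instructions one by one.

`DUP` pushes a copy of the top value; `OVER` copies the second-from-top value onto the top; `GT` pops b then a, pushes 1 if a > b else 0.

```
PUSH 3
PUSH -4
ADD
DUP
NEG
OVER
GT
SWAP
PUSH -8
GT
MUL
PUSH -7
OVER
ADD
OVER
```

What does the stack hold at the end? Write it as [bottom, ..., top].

PUSH 3   [3]
PUSH -4  [3, -4]
ADD      [-1]
DUP      [-1, -1]
NEG      [-1, 1]
OVER     [-1, 1, -1]
GT       [-1, 1]
SWAP     [1, -1]
PUSH -8  [1, -1, -8]
GT       [1, 1]
MUL      [1]
PUSH -7  [1, -7]
OVER     [1, -7, 1]
ADD      [1, -6]
OVER     [1, -6, 1]

[1, -6, 1]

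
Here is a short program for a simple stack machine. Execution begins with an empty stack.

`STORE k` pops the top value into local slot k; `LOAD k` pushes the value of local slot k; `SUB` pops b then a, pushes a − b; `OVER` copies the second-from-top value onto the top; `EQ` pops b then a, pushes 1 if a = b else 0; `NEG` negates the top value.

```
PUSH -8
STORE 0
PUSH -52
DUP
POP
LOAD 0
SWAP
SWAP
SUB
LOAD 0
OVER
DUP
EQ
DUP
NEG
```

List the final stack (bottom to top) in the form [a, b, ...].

[-44, -8, 1, -1]

PUSH -8   [-8]
STORE 0   []
PUSH -52  [-52]
DUP       [-52, -52]
POP       [-52]
LOAD 0    [-52, -8]
SWAP      [-8, -52]
SWAP      [-52, -8]
SUB       [-44]
LOAD 0    [-44, -8]
OVER      [-44, -8, -44]
DUP       [-44, -8, -44, -44]
EQ        [-44, -8, 1]
DUP       [-44, -8, 1, 1]
NEG       [-44, -8, 1, -1]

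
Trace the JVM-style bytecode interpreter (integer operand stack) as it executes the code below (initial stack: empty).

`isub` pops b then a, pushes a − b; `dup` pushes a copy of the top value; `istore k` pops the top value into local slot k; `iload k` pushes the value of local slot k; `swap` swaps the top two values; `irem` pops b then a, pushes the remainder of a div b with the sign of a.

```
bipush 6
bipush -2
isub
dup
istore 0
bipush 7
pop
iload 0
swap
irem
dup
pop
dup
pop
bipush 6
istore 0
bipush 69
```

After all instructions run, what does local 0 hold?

6

bipush 6  : [6]
bipush -2 : [6, -2]
isub      : [8]
dup       : [8, 8]
istore 0  : [8]
bipush 7  : [8, 7]
pop       : [8]
iload 0   : [8, 8]
swap      : [8, 8]
irem      : [0]
dup       : [0, 0]
pop       : [0]
dup       : [0, 0]
pop       : [0]
bipush 6  : [0, 6]
istore 0  : [0]
bipush 69 : [0, 69]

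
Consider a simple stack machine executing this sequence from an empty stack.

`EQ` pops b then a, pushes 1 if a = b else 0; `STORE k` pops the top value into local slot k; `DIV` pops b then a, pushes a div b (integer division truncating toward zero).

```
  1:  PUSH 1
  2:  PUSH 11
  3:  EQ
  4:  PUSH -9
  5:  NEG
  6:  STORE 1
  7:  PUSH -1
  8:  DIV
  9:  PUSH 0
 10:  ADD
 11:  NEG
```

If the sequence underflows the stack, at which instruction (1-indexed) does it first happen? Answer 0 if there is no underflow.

PUSH 1  -> [1]
PUSH 11 -> [1, 11]
EQ      -> [0]
PUSH -9 -> [0, -9]
NEG     -> [0, 9]
STORE 1 -> [0]
PUSH -1 -> [0, -1]
DIV     -> [0]
PUSH 0  -> [0, 0]
ADD     -> [0]
NEG     -> [0]

0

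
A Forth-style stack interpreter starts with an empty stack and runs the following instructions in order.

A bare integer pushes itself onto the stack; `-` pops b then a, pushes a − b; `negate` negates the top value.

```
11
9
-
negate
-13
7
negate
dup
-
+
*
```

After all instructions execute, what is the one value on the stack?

26

11     → 11
9      → 11 9
-      → 2
negate → -2
-13    → -2 -13
7      → -2 -13 7
negate → -2 -13 -7
dup    → -2 -13 -7 -7
-      → -2 -13 0
+      → -2 -13
*      → 26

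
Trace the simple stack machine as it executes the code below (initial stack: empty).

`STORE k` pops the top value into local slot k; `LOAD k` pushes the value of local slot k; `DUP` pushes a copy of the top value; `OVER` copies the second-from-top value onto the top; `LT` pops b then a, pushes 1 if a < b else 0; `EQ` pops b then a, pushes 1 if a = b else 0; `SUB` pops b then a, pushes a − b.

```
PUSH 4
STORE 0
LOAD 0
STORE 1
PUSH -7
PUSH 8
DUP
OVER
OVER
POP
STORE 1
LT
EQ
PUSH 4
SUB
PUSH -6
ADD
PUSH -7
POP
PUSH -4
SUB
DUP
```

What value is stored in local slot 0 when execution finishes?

PUSH 4  : [4]
STORE 0 : []
LOAD 0  : [4]
STORE 1 : []
PUSH -7 : [-7]
PUSH 8  : [-7, 8]
DUP     : [-7, 8, 8]
OVER    : [-7, 8, 8, 8]
OVER    : [-7, 8, 8, 8, 8]
POP     : [-7, 8, 8, 8]
STORE 1 : [-7, 8, 8]
LT      : [-7, 0]
EQ      : [0]
PUSH 4  : [0, 4]
SUB     : [-4]
PUSH -6 : [-4, -6]
ADD     : [-10]
PUSH -7 : [-10, -7]
POP     : [-10]
PUSH -4 : [-10, -4]
SUB     : [-6]
DUP     : [-6, -6]

4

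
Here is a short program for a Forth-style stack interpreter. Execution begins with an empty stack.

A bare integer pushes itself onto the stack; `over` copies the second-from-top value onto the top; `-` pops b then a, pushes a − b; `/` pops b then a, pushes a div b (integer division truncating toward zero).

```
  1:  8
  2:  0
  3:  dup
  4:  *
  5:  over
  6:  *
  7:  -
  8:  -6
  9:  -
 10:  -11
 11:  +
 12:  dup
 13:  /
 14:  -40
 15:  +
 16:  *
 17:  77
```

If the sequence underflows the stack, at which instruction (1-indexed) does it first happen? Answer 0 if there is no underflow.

16

8     8
0     8 0
dup   8 0 0
*     8 0
over  8 0 8
*     8 0
-     8
-6    8 -6
-     14
-11   14 -11
+     3
dup   3 3
/     1
-40   1 -40
+     -39
*  — needs 2 operands, stack has 1 → underflow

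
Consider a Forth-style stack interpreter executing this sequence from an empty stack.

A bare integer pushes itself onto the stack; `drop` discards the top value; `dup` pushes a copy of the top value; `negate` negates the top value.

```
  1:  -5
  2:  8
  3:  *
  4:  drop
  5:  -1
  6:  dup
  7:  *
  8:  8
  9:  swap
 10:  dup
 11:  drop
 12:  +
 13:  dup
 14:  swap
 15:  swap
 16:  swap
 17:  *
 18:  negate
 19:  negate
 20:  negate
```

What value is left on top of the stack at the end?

-81

-5     : -5
8      : -5 8
*      : -40
drop   : (empty)
-1     : -1
dup    : -1 -1
*      : 1
8      : 1 8
swap   : 8 1
dup    : 8 1 1
drop   : 8 1
+      : 9
dup    : 9 9
swap   : 9 9
swap   : 9 9
swap   : 9 9
*      : 81
negate : -81
negate : 81
negate : -81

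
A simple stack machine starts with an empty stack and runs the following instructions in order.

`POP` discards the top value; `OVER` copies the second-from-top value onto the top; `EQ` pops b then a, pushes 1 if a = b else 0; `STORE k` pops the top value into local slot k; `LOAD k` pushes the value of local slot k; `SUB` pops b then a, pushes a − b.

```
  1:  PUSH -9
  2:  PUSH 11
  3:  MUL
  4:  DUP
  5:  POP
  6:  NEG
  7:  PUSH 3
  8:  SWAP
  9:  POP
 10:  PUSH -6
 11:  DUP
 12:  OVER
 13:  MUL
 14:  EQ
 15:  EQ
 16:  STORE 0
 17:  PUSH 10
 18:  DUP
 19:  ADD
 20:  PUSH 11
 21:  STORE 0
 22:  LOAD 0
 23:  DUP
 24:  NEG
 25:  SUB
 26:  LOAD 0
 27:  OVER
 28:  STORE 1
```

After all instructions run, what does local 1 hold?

PUSH -9 : [-9]
PUSH 11 : [-9, 11]
MUL     : [-99]
DUP     : [-99, -99]
POP     : [-99]
NEG     : [99]
PUSH 3  : [99, 3]
SWAP    : [3, 99]
POP     : [3]
PUSH -6 : [3, -6]
DUP     : [3, -6, -6]
OVER    : [3, -6, -6, -6]
MUL     : [3, -6, 36]
EQ      : [3, 0]
EQ      : [0]
STORE 0 : []
PUSH 10 : [10]
DUP     : [10, 10]
ADD     : [20]
PUSH 11 : [20, 11]
STORE 0 : [20]
LOAD 0  : [20, 11]
DUP     : [20, 11, 11]
NEG     : [20, 11, -11]
SUB     : [20, 22]
LOAD 0  : [20, 22, 11]
OVER    : [20, 22, 11, 22]
STORE 1 : [20, 22, 11]

22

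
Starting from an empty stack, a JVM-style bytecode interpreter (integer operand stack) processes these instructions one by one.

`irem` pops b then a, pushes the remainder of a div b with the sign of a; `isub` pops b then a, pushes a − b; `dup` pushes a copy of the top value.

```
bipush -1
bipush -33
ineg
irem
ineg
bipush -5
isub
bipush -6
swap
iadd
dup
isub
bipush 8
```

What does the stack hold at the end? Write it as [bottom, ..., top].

bipush -1  → [-1]
bipush -33 → [-1, -33]
ineg       → [-1, 33]
irem       → [-1]
ineg       → [1]
bipush -5  → [1, -5]
isub       → [6]
bipush -6  → [6, -6]
swap       → [-6, 6]
iadd       → [0]
dup        → [0, 0]
isub       → [0]
bipush 8   → [0, 8]

[0, 8]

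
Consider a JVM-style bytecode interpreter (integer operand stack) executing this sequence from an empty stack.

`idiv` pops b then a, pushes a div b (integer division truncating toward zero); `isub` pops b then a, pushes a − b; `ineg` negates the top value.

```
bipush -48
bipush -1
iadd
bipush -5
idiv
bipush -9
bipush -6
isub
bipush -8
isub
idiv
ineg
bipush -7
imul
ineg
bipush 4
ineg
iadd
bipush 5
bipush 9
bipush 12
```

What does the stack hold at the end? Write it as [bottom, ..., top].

[-11, 5, 9, 12]

bipush -48 -> [-48]
bipush -1  -> [-48, -1]
iadd       -> [-49]
bipush -5  -> [-49, -5]
idiv       -> [9]
bipush -9  -> [9, -9]
bipush -6  -> [9, -9, -6]
isub       -> [9, -3]
bipush -8  -> [9, -3, -8]
isub       -> [9, 5]
idiv       -> [1]
ineg       -> [-1]
bipush -7  -> [-1, -7]
imul       -> [7]
ineg       -> [-7]
bipush 4   -> [-7, 4]
ineg       -> [-7, -4]
iadd       -> [-11]
bipush 5   -> [-11, 5]
bipush 9   -> [-11, 5, 9]
bipush 12  -> [-11, 5, 9, 12]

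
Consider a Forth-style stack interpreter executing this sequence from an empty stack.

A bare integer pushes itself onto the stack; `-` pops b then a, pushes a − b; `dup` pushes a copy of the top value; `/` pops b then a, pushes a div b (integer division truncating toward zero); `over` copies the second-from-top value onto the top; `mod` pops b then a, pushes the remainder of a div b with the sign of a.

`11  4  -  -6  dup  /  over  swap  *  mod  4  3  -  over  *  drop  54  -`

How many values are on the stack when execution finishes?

11    11
4     11 4
-     7
-6    7 -6
dup   7 -6 -6
/     7 1
over  7 1 7
swap  7 7 1
*     7 7
mod   0
4     0 4
3     0 4 3
-     0 1
over  0 1 0
*     0 0
drop  0
54    0 54
-     -54

1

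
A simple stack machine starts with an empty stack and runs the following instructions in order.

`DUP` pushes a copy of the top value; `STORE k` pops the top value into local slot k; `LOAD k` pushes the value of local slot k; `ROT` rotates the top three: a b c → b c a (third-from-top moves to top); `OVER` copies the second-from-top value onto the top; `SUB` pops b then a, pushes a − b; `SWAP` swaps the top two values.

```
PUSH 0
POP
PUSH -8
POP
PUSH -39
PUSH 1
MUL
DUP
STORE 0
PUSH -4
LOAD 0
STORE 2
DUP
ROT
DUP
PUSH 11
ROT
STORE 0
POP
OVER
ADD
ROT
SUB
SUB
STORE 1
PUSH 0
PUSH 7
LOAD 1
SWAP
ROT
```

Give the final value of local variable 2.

-39

PUSH 0   : 0
POP      : (empty)
PUSH -8  : -8
POP      : (empty)
PUSH -39 : -39
PUSH 1   : -39 1
MUL      : -39
DUP      : -39 -39
STORE 0  : -39
PUSH -4  : -39 -4
LOAD 0   : -39 -4 -39
STORE 2  : -39 -4
DUP      : -39 -4 -4
ROT      : -4 -4 -39
DUP      : -4 -4 -39 -39
PUSH 11  : -4 -4 -39 -39 11
ROT      : -4 -4 -39 11 -39
STORE 0  : -4 -4 -39 11
POP      : -4 -4 -39
OVER     : -4 -4 -39 -4
ADD      : -4 -4 -43
ROT      : -4 -43 -4
SUB      : -4 -39
SUB      : 35
STORE 1  : (empty)
PUSH 0   : 0
PUSH 7   : 0 7
LOAD 1   : 0 7 35
SWAP     : 0 35 7
ROT      : 35 7 0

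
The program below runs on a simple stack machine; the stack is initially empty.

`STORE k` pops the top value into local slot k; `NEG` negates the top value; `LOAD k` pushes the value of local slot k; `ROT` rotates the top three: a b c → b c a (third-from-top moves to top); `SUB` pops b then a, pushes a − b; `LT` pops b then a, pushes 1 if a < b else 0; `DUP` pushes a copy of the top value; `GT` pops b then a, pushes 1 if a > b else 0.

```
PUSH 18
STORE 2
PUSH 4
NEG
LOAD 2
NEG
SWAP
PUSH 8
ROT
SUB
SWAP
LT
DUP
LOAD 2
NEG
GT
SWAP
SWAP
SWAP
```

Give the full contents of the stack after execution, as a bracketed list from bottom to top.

[1, 0]

PUSH 18  [18]
STORE 2  []
PUSH 4   [4]
NEG      [-4]
LOAD 2   [-4, 18]
NEG      [-4, -18]
SWAP     [-18, -4]
PUSH 8   [-18, -4, 8]
ROT      [-4, 8, -18]
SUB      [-4, 26]
SWAP     [26, -4]
LT       [0]
DUP      [0, 0]
LOAD 2   [0, 0, 18]
NEG      [0, 0, -18]
GT       [0, 1]
SWAP     [1, 0]
SWAP     [0, 1]
SWAP     [1, 0]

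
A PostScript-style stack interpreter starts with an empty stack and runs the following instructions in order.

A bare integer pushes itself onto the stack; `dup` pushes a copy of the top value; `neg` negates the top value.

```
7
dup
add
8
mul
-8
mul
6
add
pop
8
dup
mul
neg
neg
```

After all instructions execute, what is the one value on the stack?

64

7   : [7]
dup : [7, 7]
add : [14]
8   : [14, 8]
mul : [112]
-8  : [112, -8]
mul : [-896]
6   : [-896, 6]
add : [-890]
pop : []
8   : [8]
dup : [8, 8]
mul : [64]
neg : [-64]
neg : [64]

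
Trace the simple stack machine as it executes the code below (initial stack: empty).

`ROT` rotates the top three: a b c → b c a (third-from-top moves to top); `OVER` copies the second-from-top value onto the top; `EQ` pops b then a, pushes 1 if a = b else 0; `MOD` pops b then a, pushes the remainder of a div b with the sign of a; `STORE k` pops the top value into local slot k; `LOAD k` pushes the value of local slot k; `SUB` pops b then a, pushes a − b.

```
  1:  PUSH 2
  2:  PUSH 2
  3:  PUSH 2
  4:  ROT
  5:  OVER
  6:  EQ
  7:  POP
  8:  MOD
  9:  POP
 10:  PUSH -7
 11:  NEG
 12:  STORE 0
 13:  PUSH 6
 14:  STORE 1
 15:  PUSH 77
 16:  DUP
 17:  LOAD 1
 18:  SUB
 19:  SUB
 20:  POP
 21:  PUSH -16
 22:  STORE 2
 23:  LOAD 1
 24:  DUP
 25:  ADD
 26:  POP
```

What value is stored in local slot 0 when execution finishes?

7

PUSH 2   : 2
PUSH 2   : 2 2
PUSH 2   : 2 2 2
ROT      : 2 2 2
OVER     : 2 2 2 2
EQ       : 2 2 1
POP      : 2 2
MOD      : 0
POP      : (empty)
PUSH -7  : -7
NEG      : 7
STORE 0  : (empty)
PUSH 6   : 6
STORE 1  : (empty)
PUSH 77  : 77
DUP      : 77 77
LOAD 1   : 77 77 6
SUB      : 77 71
SUB      : 6
POP      : (empty)
PUSH -16 : -16
STORE 2  : (empty)
LOAD 1   : 6
DUP      : 6 6
ADD      : 12
POP      : (empty)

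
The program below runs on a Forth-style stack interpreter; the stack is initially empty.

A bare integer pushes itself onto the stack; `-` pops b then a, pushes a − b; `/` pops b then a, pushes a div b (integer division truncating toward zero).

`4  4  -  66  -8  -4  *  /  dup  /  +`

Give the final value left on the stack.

1

4   -> 4
4   -> 4 4
-   -> 0
66  -> 0 66
-8  -> 0 66 -8
-4  -> 0 66 -8 -4
*   -> 0 66 32
/   -> 0 2
dup -> 0 2 2
/   -> 0 1
+   -> 1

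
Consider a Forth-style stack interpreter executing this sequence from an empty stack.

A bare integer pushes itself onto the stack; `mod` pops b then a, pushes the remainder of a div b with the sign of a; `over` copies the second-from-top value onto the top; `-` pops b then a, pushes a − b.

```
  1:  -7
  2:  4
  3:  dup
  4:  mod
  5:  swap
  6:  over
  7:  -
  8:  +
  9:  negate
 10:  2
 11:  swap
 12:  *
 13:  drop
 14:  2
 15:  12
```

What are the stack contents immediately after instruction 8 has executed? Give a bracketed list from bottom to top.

[-7]

-7   -> -7
4    -> -7 4
dup  -> -7 4 4
mod  -> -7 0
swap -> 0 -7
over -> 0 -7 0
-    -> 0 -7
+    -> -7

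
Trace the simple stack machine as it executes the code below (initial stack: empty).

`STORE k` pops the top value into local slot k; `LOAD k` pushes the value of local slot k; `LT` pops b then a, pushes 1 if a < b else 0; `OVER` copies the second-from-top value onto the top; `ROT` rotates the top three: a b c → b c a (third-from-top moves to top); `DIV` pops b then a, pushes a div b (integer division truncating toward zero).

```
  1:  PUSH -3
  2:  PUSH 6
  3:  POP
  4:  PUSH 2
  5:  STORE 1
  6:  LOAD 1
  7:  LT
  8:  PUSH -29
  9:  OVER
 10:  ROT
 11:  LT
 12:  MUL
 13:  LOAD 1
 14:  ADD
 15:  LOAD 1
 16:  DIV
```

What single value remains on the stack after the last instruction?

PUSH -3  : -3
PUSH 6   : -3 6
POP      : -3
PUSH 2   : -3 2
STORE 1  : -3
LOAD 1   : -3 2
LT       : 1
PUSH -29 : 1 -29
OVER     : 1 -29 1
ROT      : -29 1 1
LT       : -29 0
MUL      : 0
LOAD 1   : 0 2
ADD      : 2
LOAD 1   : 2 2
DIV      : 1

1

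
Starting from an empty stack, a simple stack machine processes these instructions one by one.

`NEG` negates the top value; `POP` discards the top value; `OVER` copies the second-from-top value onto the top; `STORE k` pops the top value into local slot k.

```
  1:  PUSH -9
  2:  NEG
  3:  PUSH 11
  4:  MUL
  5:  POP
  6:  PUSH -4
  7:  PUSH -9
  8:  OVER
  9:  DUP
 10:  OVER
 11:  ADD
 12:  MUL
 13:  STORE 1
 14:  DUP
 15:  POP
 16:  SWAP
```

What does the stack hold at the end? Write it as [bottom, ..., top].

PUSH -9 : -9
NEG     : 9
PUSH 11 : 9 11
MUL     : 99
POP     : (empty)
PUSH -4 : -4
PUSH -9 : -4 -9
OVER    : -4 -9 -4
DUP     : -4 -9 -4 -4
OVER    : -4 -9 -4 -4 -4
ADD     : -4 -9 -4 -8
MUL     : -4 -9 32
STORE 1 : -4 -9
DUP     : -4 -9 -9
POP     : -4 -9
SWAP    : -9 -4

[-9, -4]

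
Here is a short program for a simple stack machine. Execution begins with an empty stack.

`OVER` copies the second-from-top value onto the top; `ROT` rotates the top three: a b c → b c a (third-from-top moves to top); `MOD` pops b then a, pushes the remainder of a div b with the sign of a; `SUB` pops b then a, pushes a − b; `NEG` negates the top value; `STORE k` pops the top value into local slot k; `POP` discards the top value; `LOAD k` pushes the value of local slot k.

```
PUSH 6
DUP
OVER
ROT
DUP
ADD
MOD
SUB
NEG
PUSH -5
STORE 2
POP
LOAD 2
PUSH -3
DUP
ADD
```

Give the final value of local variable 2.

-5

PUSH 6  -> 6
DUP     -> 6 6
OVER    -> 6 6 6
ROT     -> 6 6 6
DUP     -> 6 6 6 6
ADD     -> 6 6 12
MOD     -> 6 6
SUB     -> 0
NEG     -> 0
PUSH -5 -> 0 -5
STORE 2 -> 0
POP     -> (empty)
LOAD 2  -> -5
PUSH -3 -> -5 -3
DUP     -> -5 -3 -3
ADD     -> -5 -6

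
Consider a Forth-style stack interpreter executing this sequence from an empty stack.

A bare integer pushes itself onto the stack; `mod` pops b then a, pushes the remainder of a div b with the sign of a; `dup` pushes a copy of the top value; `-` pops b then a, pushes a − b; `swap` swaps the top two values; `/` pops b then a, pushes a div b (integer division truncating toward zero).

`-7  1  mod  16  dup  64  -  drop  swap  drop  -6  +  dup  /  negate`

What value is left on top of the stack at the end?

-1

-7     → [-7]
1      → [-7, 1]
mod    → [0]
16     → [0, 16]
dup    → [0, 16, 16]
64     → [0, 16, 16, 64]
-      → [0, 16, -48]
drop   → [0, 16]
swap   → [16, 0]
drop   → [16]
-6     → [16, -6]
+      → [10]
dup    → [10, 10]
/      → [1]
negate → [-1]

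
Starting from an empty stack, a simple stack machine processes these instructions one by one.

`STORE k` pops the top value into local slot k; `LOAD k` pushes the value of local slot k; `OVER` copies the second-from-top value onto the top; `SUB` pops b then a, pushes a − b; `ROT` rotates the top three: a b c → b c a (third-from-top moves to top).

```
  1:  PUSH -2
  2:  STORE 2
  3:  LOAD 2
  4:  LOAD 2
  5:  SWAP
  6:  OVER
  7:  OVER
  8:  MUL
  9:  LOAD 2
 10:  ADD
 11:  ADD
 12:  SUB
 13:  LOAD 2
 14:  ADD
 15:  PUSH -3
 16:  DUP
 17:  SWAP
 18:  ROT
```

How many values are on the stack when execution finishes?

PUSH -2 : [-2]
STORE 2 : []
LOAD 2  : [-2]
LOAD 2  : [-2, -2]
SWAP    : [-2, -2]
OVER    : [-2, -2, -2]
OVER    : [-2, -2, -2, -2]
MUL     : [-2, -2, 4]
LOAD 2  : [-2, -2, 4, -2]
ADD     : [-2, -2, 2]
ADD     : [-2, 0]
SUB     : [-2]
LOAD 2  : [-2, -2]
ADD     : [-4]
PUSH -3 : [-4, -3]
DUP     : [-4, -3, -3]
SWAP    : [-4, -3, -3]
ROT     : [-3, -3, -4]

3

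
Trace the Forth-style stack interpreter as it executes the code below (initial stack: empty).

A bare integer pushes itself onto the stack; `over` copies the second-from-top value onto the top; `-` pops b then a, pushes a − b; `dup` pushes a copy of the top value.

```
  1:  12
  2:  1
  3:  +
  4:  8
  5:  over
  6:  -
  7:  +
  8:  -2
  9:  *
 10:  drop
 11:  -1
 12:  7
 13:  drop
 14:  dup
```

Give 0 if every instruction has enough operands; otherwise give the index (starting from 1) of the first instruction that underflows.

12   -> [12]
1    -> [12, 1]
+    -> [13]
8    -> [13, 8]
over -> [13, 8, 13]
-    -> [13, -5]
+    -> [8]
-2   -> [8, -2]
*    -> [-16]
drop -> []
-1   -> [-1]
7    -> [-1, 7]
drop -> [-1]
dup  -> [-1, -1]

0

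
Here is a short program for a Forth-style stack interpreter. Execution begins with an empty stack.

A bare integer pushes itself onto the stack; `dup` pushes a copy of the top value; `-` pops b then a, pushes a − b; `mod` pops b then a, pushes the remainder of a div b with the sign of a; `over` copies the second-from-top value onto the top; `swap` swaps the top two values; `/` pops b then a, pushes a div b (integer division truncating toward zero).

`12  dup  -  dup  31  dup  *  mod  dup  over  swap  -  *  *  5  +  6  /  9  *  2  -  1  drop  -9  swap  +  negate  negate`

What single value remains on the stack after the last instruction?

12     -> 12
dup    -> 12 12
-      -> 0
dup    -> 0 0
31     -> 0 0 31
dup    -> 0 0 31 31
*      -> 0 0 961
mod    -> 0 0
dup    -> 0 0 0
over   -> 0 0 0 0
swap   -> 0 0 0 0
-      -> 0 0 0
*      -> 0 0
*      -> 0
5      -> 0 5
+      -> 5
6      -> 5 6
/      -> 0
9      -> 0 9
*      -> 0
2      -> 0 2
-      -> -2
1      -> -2 1
drop   -> -2
-9     -> -2 -9
swap   -> -9 -2
+      -> -11
negate -> 11
negate -> -11

-11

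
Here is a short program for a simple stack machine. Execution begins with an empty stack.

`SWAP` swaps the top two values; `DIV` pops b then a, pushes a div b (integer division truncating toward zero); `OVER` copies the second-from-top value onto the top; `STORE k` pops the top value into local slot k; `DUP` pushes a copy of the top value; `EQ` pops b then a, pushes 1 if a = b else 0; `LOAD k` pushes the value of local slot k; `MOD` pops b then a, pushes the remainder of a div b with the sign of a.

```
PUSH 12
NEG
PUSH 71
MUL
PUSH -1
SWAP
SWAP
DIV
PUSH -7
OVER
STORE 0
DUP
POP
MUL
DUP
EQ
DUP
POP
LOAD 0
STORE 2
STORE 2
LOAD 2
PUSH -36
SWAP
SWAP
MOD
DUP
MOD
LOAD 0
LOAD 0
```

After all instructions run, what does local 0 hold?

PUSH 12  → [12]
NEG      → [-12]
PUSH 71  → [-12, 71]
MUL      → [-852]
PUSH -1  → [-852, -1]
SWAP     → [-1, -852]
SWAP     → [-852, -1]
DIV      → [852]
PUSH -7  → [852, -7]
OVER     → [852, -7, 852]
STORE 0  → [852, -7]
DUP      → [852, -7, -7]
POP      → [852, -7]
MUL      → [-5964]
DUP      → [-5964, -5964]
EQ       → [1]
DUP      → [1, 1]
POP      → [1]
LOAD 0   → [1, 852]
STORE 2  → [1]
STORE 2  → []
LOAD 2   → [1]
PUSH -36 → [1, -36]
SWAP     → [-36, 1]
SWAP     → [1, -36]
MOD      → [1]
DUP      → [1, 1]
MOD      → [0]
LOAD 0   → [0, 852]
LOAD 0   → [0, 852, 852]

852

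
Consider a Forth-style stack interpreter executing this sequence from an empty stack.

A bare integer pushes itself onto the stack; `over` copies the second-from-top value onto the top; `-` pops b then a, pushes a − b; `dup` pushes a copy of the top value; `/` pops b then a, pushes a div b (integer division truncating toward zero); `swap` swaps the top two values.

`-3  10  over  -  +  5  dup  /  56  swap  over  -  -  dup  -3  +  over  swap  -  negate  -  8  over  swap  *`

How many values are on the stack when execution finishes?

3

-3     → -3
10     → -3 10
over   → -3 10 -3
-      → -3 13
+      → 10
5      → 10 5
dup    → 10 5 5
/      → 10 1
56     → 10 1 56
swap   → 10 56 1
over   → 10 56 1 56
-      → 10 56 -55
-      → 10 111
dup    → 10 111 111
-3     → 10 111 111 -3
+      → 10 111 108
over   → 10 111 108 111
swap   → 10 111 111 108
-      → 10 111 3
negate → 10 111 -3
-      → 10 114
8      → 10 114 8
over   → 10 114 8 114
swap   → 10 114 114 8
*      → 10 114 912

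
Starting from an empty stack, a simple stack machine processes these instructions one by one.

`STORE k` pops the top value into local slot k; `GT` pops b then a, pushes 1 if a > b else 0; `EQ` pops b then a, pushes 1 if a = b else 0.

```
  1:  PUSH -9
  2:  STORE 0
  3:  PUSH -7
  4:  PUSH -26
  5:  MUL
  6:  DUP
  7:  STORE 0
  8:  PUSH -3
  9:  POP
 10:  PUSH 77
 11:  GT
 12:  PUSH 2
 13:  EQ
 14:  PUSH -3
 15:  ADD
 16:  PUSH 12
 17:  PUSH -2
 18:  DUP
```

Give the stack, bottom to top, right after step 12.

PUSH -9  -> [-9]
STORE 0  -> []
PUSH -7  -> [-7]
PUSH -26 -> [-7, -26]
MUL      -> [182]
DUP      -> [182, 182]
STORE 0  -> [182]
PUSH -3  -> [182, -3]
POP      -> [182]
PUSH 77  -> [182, 77]
GT       -> [1]
PUSH 2   -> [1, 2]

[1, 2]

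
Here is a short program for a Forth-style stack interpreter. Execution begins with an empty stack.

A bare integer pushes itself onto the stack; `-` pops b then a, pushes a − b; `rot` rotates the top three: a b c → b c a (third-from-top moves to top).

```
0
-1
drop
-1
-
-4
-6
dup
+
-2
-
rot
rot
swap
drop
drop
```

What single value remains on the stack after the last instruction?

-10

0    -> 0
-1   -> 0 -1
drop -> 0
-1   -> 0 -1
-    -> 1
-4   -> 1 -4
-6   -> 1 -4 -6
dup  -> 1 -4 -6 -6
+    -> 1 -4 -12
-2   -> 1 -4 -12 -2
-    -> 1 -4 -10
rot  -> -4 -10 1
rot  -> -10 1 -4
swap -> -10 -4 1
drop -> -10 -4
drop -> -10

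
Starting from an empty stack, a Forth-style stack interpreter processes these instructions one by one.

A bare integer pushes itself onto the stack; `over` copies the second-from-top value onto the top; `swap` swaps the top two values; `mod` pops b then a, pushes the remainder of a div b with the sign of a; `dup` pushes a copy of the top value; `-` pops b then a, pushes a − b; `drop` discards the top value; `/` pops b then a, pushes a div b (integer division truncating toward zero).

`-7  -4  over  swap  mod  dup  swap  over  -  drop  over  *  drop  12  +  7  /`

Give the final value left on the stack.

-7   → -7
-4   → -7 -4
over → -7 -4 -7
swap → -7 -7 -4
mod  → -7 -3
dup  → -7 -3 -3
swap → -7 -3 -3
over → -7 -3 -3 -3
-    → -7 -3 0
drop → -7 -3
over → -7 -3 -7
*    → -7 21
drop → -7
12   → -7 12
+    → 5
7    → 5 7
/    → 0

0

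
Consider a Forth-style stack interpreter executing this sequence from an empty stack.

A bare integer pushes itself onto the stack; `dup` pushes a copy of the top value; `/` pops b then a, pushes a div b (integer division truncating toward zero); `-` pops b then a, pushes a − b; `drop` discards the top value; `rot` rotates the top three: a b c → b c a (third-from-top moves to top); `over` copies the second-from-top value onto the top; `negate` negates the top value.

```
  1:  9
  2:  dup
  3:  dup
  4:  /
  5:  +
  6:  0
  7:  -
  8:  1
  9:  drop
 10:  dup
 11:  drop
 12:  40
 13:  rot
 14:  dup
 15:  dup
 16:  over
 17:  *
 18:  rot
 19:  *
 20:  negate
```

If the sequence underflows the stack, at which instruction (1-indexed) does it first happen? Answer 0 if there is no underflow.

13

9     9
dup   9 9
dup   9 9 9
/     9 1
+     10
0     10 0
-     10
1     10 1
drop  10
dup   10 10
drop  10
40    10 40
rot  — needs 3 operands, stack has 2 → underflow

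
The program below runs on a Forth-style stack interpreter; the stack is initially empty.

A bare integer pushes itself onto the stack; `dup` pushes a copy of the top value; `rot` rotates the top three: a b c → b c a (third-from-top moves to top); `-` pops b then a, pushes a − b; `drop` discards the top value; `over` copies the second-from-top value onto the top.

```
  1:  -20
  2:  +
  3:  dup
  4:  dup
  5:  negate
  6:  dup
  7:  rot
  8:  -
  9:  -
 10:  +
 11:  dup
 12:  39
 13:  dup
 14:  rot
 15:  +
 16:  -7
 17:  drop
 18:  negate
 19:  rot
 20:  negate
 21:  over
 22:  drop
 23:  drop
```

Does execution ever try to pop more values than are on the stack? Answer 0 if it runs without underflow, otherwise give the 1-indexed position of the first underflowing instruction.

-20 -> [-20]
+  — needs 2 operands, stack has 1 → underflow

2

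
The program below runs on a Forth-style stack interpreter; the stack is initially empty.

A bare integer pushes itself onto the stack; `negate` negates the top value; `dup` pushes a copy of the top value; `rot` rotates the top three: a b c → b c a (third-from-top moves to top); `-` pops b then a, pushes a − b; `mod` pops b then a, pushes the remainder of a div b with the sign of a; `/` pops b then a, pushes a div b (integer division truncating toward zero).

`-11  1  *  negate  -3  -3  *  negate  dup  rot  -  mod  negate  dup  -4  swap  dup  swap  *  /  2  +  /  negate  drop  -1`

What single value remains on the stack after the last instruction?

-1

-11    -> -11
1      -> -11 1
*      -> -11
negate -> 11
-3     -> 11 -3
-3     -> 11 -3 -3
*      -> 11 9
negate -> 11 -9
dup    -> 11 -9 -9
rot    -> -9 -9 11
-      -> -9 -20
mod    -> -9
negate -> 9
dup    -> 9 9
-4     -> 9 9 -4
swap   -> 9 -4 9
dup    -> 9 -4 9 9
swap   -> 9 -4 9 9
*      -> 9 -4 81
/      -> 9 0
2      -> 9 0 2
+      -> 9 2
/      -> 4
negate -> -4
drop   -> (empty)
-1     -> -1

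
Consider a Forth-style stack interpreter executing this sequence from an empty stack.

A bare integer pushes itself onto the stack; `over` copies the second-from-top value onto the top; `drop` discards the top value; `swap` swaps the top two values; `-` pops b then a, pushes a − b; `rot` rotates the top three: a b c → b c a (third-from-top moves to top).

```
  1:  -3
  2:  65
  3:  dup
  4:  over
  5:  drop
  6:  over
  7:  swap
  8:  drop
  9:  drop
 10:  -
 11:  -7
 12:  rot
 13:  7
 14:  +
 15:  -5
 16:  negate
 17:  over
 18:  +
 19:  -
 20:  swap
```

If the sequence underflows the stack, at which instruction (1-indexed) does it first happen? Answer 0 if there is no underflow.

-3   → [-3]
65   → [-3, 65]
dup  → [-3, 65, 65]
over → [-3, 65, 65, 65]
drop → [-3, 65, 65]
over → [-3, 65, 65, 65]
swap → [-3, 65, 65, 65]
drop → [-3, 65, 65]
drop → [-3, 65]
-    → [-68]
-7   → [-68, -7]
rot  — needs 3 operands, stack has 2 → underflow

12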